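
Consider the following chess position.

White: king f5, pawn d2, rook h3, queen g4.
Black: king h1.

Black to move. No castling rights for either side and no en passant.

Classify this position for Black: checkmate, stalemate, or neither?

Black to move; black king on h1.
In check: yes, from the white rook on h3.
King squares — g1: attacked by Qg4; g2: attacked by Qg4; h2: attacked by Rh3.
Legal moves for Black: none.
In check with no legal moves → checkmate.

checkmate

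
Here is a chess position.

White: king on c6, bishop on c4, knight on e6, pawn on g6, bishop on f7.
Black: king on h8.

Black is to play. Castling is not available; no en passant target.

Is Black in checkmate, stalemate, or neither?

stalemate

Black to move; black king on h8.
In check: no.
King squares — g7: attacked by Ne6; h7: attacked by Pg6; g8: attacked by Bf7.
Legal moves for Black: none.
Not in check and no legal moves → stalemate.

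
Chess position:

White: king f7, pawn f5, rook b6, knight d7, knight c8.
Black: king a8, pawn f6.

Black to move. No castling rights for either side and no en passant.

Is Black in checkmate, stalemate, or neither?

stalemate

Black to move; black king on a8.
In check: no.
King squares — a7: attacked by Nc8; b7: attacked by Rb6; b8: attacked by Rb6.
Legal moves for Black: none.
Not in check and no legal moves → stalemate.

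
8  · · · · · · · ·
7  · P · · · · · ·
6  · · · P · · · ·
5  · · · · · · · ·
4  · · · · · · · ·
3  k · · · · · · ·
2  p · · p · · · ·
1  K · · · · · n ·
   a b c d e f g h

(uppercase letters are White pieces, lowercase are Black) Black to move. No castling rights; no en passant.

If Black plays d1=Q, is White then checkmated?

After d1=Q: white king on a1; in check: yes, from the black queen on d1.
King squares — b1: attacked by Qd1; a2: attacked by Ka3; b2: attacked by Ka3.
White has no legal moves → checkmate.

yes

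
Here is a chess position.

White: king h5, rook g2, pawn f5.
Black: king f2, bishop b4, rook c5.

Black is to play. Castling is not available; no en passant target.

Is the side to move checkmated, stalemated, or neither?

Black to move; black king on f2.
In check: yes, from the white rook on g2.
King squares — e1: available; f1: available; g1: attacked by Rg2; e2: attacked by Rg2; g2: available; e3: available; f3: available; g3: attacked by Rg2.
Legal moves for Black: Kf3, Ke3, Kxg2, Kf1, Ke1.
Black is in check but has 5 legal moves → neither.

neither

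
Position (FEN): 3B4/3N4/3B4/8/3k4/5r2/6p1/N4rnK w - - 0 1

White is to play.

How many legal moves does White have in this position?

White to move; king on h1.
In check: yes, from the black pawn on g2.
Legal moves: Kh2, Kxg2.
Count: 2.

2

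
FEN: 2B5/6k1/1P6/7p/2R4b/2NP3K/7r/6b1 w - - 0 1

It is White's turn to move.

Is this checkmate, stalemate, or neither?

White to move; white king on h3.
In check: yes, from the black rook on h2.
King squares — g2: attacked by Rh2; h2: attacked by Bg1; g3: attacked by Bh4; g4: attacked by Ph5; h4: attacked by Rh2.
Legal moves for White: none.
In check with no legal moves → checkmate.

checkmate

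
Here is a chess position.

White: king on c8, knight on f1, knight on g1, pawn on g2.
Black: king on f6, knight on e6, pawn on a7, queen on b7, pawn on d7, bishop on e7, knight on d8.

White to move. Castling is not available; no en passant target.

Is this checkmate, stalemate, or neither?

checkmate

White to move; white king on c8.
In check: yes, from the black queen on b7.
King squares — b7: attacked by Nd8; c7: attacked by Ne6; d7: attacked by Qb7; b8: attacked by Qb7; d8: attacked by Ne6.
Legal moves for White: none.
In check with no legal moves → checkmate.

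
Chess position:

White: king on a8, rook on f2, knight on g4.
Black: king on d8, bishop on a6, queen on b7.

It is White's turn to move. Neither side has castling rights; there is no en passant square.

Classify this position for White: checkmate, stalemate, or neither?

White to move; white king on a8.
In check: yes, from the black queen on b7.
King squares — a7: attacked by Qb7; b7: attacked by Ba6; b8: attacked by Qb7.
Legal moves for White: none.
In check with no legal moves → checkmate.

checkmate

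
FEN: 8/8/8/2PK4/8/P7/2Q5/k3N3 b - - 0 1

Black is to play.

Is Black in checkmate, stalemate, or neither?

Black to move; black king on a1.
In check: no.
King squares — b1: attacked by Qc2; a2: attacked by Qc2; b2: attacked by Qc2.
Legal moves for Black: none.
Not in check and no legal moves → stalemate.

stalemate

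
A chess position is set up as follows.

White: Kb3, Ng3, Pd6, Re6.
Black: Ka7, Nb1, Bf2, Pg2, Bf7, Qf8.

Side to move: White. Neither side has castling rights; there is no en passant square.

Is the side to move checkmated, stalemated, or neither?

neither

White to move; white king on b3.
In check: no.
Legal moves for White: Nh5, Nf5, Ne4, Ne2, Nh1, Nf1, Kc4, Kb4, Ka4, Kc2, Kb2, Ka2, d7.
White has 13 legal moves and is not in check → neither.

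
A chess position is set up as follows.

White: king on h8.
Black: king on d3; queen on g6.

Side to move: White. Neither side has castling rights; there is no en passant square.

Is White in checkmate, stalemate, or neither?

White to move; white king on h8.
In check: no.
King squares — g7: attacked by Qg6; h7: attacked by Qg6; g8: attacked by Qg6.
Legal moves for White: none.
Not in check and no legal moves → stalemate.

stalemate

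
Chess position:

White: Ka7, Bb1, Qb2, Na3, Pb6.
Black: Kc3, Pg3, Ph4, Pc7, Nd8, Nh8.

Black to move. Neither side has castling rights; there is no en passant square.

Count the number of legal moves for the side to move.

Black to move; king on c3.
In check: yes, from the white queen on b2.
Legal moves: Kxb2.
Count: 1.

1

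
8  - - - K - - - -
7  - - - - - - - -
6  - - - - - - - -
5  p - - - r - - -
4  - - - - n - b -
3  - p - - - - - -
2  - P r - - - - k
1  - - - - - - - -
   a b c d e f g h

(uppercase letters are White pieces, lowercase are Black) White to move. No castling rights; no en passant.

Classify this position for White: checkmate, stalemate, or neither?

White to move; white king on d8.
In check: no.
King squares — c7: attacked by Rc2; d7: attacked by Bg4; e7: attacked by Re5; c8: attacked by Rc2; e8: attacked by Re5.
Legal moves for White: none.
Not in check and no legal moves → stalemate.

stalemate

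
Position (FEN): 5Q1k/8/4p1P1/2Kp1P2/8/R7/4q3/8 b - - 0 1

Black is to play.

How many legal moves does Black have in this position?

0

Black to move; king on h8.
In check: yes, from the white queen on f8.
Legal moves: none.
Count: 0.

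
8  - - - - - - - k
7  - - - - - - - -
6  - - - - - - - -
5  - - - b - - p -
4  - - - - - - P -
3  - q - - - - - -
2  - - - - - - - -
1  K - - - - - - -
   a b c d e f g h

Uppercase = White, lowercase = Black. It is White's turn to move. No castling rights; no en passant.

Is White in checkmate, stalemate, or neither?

stalemate

White to move; white king on a1.
In check: no.
King squares — b1: attacked by Qb3; a2: attacked by Qb3; b2: attacked by Qb3.
Legal moves for White: none.
Not in check and no legal moves → stalemate.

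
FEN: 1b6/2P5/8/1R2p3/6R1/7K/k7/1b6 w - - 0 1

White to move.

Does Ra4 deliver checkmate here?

yes

After Ra4: black king on a2; in check: yes, from the white rook on a4.
King squares — a1: attacked by Ra4; b1: own bishop; b2: attacked by Rb5; a3: attacked by Ra4; b3: attacked by Rb5.
Black has no legal moves → checkmate.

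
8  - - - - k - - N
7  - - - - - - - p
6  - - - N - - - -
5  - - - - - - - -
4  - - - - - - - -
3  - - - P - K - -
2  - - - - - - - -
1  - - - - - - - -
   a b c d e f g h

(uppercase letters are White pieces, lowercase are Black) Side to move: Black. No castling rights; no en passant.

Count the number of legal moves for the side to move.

Black to move; king on e8.
In check: yes, from the white knight on d6.
Legal moves: Kf8, Kd8, Ke7, Kd7.
Count: 4.

4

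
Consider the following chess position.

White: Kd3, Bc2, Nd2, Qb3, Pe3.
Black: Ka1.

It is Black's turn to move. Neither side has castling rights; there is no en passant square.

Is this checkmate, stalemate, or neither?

stalemate

Black to move; black king on a1.
In check: no.
King squares — b1: attacked by Bc2; a2: attacked by Qb3; b2: attacked by Qb3.
Legal moves for Black: none.
Not in check and no legal moves → stalemate.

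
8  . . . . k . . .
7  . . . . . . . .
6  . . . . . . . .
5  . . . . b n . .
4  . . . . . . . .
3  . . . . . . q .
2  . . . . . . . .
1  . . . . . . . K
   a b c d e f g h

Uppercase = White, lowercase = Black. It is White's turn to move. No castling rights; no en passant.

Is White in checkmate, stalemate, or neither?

White to move; white king on h1.
In check: no.
King squares — g1: attacked by Qg3; g2: attacked by Qg3; h2: attacked by Qg3.
Legal moves for White: none.
Not in check and no legal moves → stalemate.

stalemate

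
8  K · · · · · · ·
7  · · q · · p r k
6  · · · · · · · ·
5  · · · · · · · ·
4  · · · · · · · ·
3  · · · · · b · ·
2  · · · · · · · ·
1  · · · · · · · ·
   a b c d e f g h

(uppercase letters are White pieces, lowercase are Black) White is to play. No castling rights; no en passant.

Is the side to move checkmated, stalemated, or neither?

checkmate

White to move; white king on a8.
In check: yes, from the black bishop on f3.
King squares — a7: attacked by Qc7; b7: attacked by Bf3; b8: attacked by Qc7.
Legal moves for White: none.
In check with no legal moves → checkmate.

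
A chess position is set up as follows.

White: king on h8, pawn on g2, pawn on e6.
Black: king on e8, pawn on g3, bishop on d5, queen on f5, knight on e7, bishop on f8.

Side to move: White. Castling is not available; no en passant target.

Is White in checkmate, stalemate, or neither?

White to move; white king on h8.
In check: no.
King squares — g7: attacked by Bf8; h7: attacked by Qf5; g8: attacked by Ne7.
Legal moves for White: none.
Not in check and no legal moves → stalemate.

stalemate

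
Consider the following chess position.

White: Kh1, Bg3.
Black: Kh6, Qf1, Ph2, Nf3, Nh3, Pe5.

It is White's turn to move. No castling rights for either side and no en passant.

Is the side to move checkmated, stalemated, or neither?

checkmate

White to move; white king on h1.
In check: yes, from the black queen on f1.
King squares — g1: attacked by Qf1; g2: attacked by Qf1; h2: attacked by Nf3.
Legal moves for White: none.
In check with no legal moves → checkmate.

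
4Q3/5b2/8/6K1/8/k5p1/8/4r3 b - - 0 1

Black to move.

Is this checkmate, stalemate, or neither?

neither

Black to move; black king on a3.
In check: no.
Legal moves for Black include: Bg8, Bxe8, Bg6, Be6, Bh5, Bd5, Bc4, Bb3, Ba2, Kb4, Kb3, Kb2, Ka2, Rxe8, Re7, Re6, Re5+, Re4, ... (list truncated; more exist).
Black has legal moves and is not in check → neither.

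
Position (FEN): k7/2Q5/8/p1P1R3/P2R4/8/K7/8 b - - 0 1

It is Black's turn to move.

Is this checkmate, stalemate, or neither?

Black to move; black king on a8.
In check: no.
King squares — a7: attacked by Qc7; b7: attacked by Qc7; b8: attacked by Qc7.
Legal moves for Black: none.
Not in check and no legal moves → stalemate.

stalemate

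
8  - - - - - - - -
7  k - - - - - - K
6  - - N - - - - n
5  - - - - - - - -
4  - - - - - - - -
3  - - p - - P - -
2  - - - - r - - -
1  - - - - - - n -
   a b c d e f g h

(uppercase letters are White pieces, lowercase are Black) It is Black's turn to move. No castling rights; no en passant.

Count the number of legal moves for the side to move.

4

Black to move; king on a7.
In check: yes, from the white knight on c6.
Legal moves: Ka8, Kb7, Kb6, Ka6.
Count: 4.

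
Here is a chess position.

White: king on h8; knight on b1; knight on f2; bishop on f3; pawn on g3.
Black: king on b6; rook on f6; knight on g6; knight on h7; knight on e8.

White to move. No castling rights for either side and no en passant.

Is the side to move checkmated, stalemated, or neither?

White to move; white king on h8.
In check: yes, from the black knight on g6.
Legal moves for White: Kg8, Kxh7.
White is in check but has 2 legal moves → neither.

neither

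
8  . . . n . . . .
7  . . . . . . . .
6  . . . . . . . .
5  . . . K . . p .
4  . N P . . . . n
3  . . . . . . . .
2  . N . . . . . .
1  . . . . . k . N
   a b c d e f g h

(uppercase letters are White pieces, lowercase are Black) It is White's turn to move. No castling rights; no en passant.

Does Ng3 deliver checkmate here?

no

After Ng3: black king on f1; in check: yes, from the white knight on g3.
Black has 4 legal replies: Kg2, Kf2, Kg1, Ke1.
In check but a legal move exists → not checkmate.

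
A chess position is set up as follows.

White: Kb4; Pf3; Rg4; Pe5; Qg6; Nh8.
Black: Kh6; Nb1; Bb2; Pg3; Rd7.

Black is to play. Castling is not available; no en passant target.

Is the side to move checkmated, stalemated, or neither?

Black to move; black king on h6.
In check: yes, from the white queen on g6.
King squares — g5: attacked by Rg4; h5: attacked by Qg6; g6: attacked by Rg4; g7: attacked by Qg6; h7: attacked by Qg6.
Legal moves for Black: none.
In check with no legal moves → checkmate.

checkmate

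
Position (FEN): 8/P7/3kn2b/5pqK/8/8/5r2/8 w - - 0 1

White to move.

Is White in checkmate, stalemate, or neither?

White to move; white king on h5.
In check: yes, from the black queen on g5.
King squares — g4: attacked by Pf5; h4: attacked by Qg5; g5: attacked by Ne6; g6: attacked by Qg5; h6: attacked by Qg5.
Legal moves for White: none.
In check with no legal moves → checkmate.

checkmate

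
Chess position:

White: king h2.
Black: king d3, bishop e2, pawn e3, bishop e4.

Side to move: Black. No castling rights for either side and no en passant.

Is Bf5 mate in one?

After Bf5: white king on h2; in check: no.
White is not in check, so this cannot be checkmate.

no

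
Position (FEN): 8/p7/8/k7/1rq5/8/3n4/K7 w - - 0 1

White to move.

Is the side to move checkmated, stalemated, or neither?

stalemate

White to move; white king on a1.
In check: no.
King squares — b1: attacked by Nd2; a2: attacked by Qc4; b2: attacked by Rb4.
Legal moves for White: none.
Not in check and no legal moves → stalemate.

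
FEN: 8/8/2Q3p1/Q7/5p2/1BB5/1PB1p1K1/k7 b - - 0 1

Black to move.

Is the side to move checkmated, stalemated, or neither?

checkmate

Black to move; black king on a1.
In check: yes, from the white queen on a5.
King squares — b1: attacked by Bc2; a2: attacked by Bb3; b2: attacked by Bc3.
Legal moves for Black: none.
In check with no legal moves → checkmate.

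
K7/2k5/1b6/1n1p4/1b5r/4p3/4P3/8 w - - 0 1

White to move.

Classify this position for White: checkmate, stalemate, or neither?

White to move; white king on a8.
In check: no.
King squares — a7: attacked by Nb5; b7: attacked by Kc7; b8: attacked by Kc7.
Legal moves for White: none.
Not in check and no legal moves → stalemate.

stalemate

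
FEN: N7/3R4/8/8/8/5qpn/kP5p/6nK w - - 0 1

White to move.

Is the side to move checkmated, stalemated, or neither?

White to move; white king on h1.
In check: yes, from the black queen on f3.
King squares — g1: attacked by Ph2; g2: attacked by Qf3; h2: attacked by Pg3.
Legal moves for White: none.
In check with no legal moves → checkmate.

checkmate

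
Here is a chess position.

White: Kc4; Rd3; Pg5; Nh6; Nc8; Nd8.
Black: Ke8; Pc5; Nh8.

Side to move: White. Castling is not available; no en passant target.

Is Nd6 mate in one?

no

After Nd6: black king on e8; in check: yes, from the white knight on d6.
Black has 4 legal replies: Kf8, Kxd8, Ke7, Kd7.
In check but a legal move exists → not checkmate.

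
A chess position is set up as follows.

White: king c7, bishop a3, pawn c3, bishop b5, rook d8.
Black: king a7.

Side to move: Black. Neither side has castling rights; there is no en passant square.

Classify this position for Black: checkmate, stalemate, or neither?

stalemate

Black to move; black king on a7.
In check: no.
King squares — a6: attacked by Bb5; b6: attacked by Kc7; b7: attacked by Kc7; a8: attacked by Rd8; b8: attacked by Kc7.
Legal moves for Black: none.
Not in check and no legal moves → stalemate.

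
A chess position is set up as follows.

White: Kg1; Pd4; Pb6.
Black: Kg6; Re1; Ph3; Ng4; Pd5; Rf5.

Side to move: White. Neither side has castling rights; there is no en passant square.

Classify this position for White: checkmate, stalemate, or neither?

checkmate

White to move; white king on g1.
In check: yes, from the black rook on e1.
King squares — f1: attacked by Re1; h1: attacked by Re1; f2: attacked by Ng4; g2: attacked by Ph3; h2: attacked by Ng4.
Legal moves for White: none.
In check with no legal moves → checkmate.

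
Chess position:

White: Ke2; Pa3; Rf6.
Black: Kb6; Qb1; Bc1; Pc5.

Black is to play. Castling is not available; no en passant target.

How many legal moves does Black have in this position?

Black to move; king on b6.
In check: yes, from the white rook on f6.
Legal moves: Kc7, Kb7, Ka7, Kb5, Ka5.
Count: 5.

5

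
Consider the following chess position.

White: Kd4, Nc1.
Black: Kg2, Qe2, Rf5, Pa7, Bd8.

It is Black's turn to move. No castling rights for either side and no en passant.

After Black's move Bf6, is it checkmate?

After Bf6: white king on d4; in check: yes, from the black bishop on f6.
King squares — c3: attacked by Bf6; d3: attacked by Qe2; e3: attacked by Qe2; c4: attacked by Qe2; e4: attacked by Qe2; c5: attacked by Rf5; d5: attacked by Rf5; e5: attacked by Qe2.
White has no legal moves → checkmate.

yes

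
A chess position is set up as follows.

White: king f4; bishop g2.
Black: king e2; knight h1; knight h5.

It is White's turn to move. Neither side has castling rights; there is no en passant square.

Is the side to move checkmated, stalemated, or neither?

White to move; white king on f4.
In check: yes, from the black knight on h5.
King squares — e3: attacked by Ke2; f3: attacked by Ke2; g3: attacked by Nh1; e4: available; g4: available; e5: available; f5: available; g5: available.
Legal moves for White: Kg5, Kf5, Ke5, Kg4, Ke4.
White is in check but has 5 legal moves → neither.

neither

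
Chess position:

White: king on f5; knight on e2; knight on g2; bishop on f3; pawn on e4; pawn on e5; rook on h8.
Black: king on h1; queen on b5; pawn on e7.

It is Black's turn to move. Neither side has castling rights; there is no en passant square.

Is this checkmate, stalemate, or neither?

Black to move; black king on h1.
In check: yes, from the white rook on h8.
King squares — g1: attacked by Ne2; g2: attacked by Bf3; h2: attacked by Rh8.
Legal moves for Black: none.
In check with no legal moves → checkmate.

checkmate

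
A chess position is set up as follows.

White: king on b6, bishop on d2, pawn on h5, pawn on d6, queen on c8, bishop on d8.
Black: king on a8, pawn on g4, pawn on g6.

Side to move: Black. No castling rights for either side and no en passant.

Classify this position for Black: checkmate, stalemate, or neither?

Black to move; black king on a8.
In check: yes, from the white queen on c8.
King squares — a7: attacked by Kb6; b7: attacked by Kb6; b8: attacked by Qc8.
Legal moves for Black: none.
In check with no legal moves → checkmate.

checkmate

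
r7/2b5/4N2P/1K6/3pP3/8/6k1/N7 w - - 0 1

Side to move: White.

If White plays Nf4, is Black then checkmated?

After Nf4: black king on g2; in check: yes, from the white knight on f4.
Black has 8 legal replies: Kg3, Kf3, Kh2, Kf2, Kh1, Kg1, Kf1, Bxf4.
In check but a legal move exists → not checkmate.

no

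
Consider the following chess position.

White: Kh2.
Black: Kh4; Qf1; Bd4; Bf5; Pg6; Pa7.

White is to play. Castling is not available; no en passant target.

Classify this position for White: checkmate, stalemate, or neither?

stalemate

White to move; white king on h2.
In check: no.
King squares — g1: attacked by Qf1; h1: attacked by Qf1; g2: attacked by Qf1; g3: attacked by Kh4; h3: attacked by Qf1.
Legal moves for White: none.
Not in check and no legal moves → stalemate.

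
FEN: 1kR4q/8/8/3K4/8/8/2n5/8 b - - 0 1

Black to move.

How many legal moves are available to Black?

4

Black to move; king on b8.
In check: yes, from the white rook on c8.
Legal moves: Kxc8, Kb7, Ka7, Qxc8.
Count: 4.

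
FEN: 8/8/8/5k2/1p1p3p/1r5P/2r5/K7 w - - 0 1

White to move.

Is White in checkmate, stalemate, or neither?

stalemate

White to move; white king on a1.
In check: no.
King squares — b1: attacked by Rb3; a2: attacked by Rc2; b2: attacked by Rc2.
Legal moves for White: none.
Not in check and no legal moves → stalemate.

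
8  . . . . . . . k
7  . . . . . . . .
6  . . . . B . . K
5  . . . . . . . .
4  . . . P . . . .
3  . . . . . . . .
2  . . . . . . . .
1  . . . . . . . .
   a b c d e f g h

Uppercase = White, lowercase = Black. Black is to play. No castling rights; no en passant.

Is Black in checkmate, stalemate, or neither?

Black to move; black king on h8.
In check: no.
King squares — g7: attacked by Kh6; h7: attacked by Kh6; g8: attacked by Be6.
Legal moves for Black: none.
Not in check and no legal moves → stalemate.

stalemate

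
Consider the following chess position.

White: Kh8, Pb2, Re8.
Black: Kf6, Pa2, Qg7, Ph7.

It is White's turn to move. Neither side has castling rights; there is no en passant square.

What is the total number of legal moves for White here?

White to move; king on h8.
In check: yes, from the black queen on g7.
Legal moves: none.
Count: 0.

0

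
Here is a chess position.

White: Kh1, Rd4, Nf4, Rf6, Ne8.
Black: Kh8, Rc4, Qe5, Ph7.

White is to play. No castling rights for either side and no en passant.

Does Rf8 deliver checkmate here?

yes

After Rf8: black king on h8; in check: yes, from the white rook on f8.
King squares — g7: attacked by Ne8; h7: own pawn; g8: attacked by Rf8.
Black has no legal moves → checkmate.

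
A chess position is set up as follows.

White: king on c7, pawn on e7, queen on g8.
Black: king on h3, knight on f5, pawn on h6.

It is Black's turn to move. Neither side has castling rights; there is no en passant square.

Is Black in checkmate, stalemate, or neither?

Black to move; black king on h3.
In check: no.
Legal moves for Black: Ng7, Nxe7, Nd6, Nh4, Nd4, Ng3, Ne3, Kh4, Kh2, h5.
Black has 10 legal moves and is not in check → neither.

neither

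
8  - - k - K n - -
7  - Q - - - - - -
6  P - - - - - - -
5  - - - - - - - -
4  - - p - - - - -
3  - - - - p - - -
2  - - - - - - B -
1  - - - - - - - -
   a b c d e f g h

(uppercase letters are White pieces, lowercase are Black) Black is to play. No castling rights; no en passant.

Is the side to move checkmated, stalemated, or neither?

checkmate

Black to move; black king on c8.
In check: yes, from the white queen on b7.
King squares — b7: attacked by Bg2; c7: attacked by Qb7; d7: attacked by Qb7; b8: attacked by Qb7; d8: attacked by Ke8.
Legal moves for Black: none.
In check with no legal moves → checkmate.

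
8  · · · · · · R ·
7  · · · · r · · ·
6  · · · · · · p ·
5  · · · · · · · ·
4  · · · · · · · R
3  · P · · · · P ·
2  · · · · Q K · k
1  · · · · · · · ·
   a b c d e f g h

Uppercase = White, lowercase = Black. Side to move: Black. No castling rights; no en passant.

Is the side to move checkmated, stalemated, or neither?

Black to move; black king on h2.
In check: yes, from the white rook on h4.
King squares — g1: attacked by Kf2; h1: attacked by Rh4; g2: attacked by Kf2; g3: attacked by Kf2; h3: attacked by Rh4.
Legal moves for Black: none.
In check with no legal moves → checkmate.

checkmate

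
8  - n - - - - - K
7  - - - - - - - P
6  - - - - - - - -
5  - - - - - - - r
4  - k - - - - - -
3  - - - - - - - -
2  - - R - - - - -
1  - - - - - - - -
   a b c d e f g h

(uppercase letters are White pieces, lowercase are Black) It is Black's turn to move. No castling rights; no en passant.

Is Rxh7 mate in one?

After Rxh7: white king on h8; in check: yes, from the black rook on h7.
White has 2 legal replies: Kg8, Kxh7.
In check but a legal move exists → not checkmate.

no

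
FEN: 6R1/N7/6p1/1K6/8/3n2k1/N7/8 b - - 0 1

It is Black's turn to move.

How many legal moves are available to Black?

17

Black to move; king on g3.
In check: no.
Legal moves: Kh4, Kg4, Kf4, Kh3, Kf3, Kh2, Kg2, Kf2, Ne5, Nc5, Nf4, Nb4, Nf2, Nb2, Ne1, Nc1, g5.
Count: 17.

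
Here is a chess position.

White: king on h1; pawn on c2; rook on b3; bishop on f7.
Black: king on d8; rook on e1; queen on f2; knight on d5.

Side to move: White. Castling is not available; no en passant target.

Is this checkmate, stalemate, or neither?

White to move; white king on h1.
In check: yes, from the black rook on e1.
King squares — g1: attacked by Re1; g2: attacked by Qf2; h2: attacked by Qf2.
Legal moves for White: none.
In check with no legal moves → checkmate.

checkmate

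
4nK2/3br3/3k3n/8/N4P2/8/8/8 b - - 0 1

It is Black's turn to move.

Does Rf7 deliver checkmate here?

After Rf7: white king on f8; in check: yes, from the black rook on f7.
King squares — e7: attacked by Kd6; f7: attacked by Nh6; g7: attacked by Rf7; e8: attacked by Bd7; g8: attacked by Nh6.
White has no legal moves → checkmate.

yes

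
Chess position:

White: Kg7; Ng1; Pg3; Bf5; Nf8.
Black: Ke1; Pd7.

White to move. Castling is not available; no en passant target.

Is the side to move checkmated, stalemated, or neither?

White to move; white king on g7.
In check: no.
Legal moves for White include: Nh7, Nxd7, Ng6, Ne6, Kh8, Kg8, Kh7, Kf7, Kh6, Kg6, Kf6, Bh7, Bxd7, Bg6, Be6, Bg4, Be4, Bh3, ... (list truncated; more exist).
White has legal moves and is not in check → neither.

neither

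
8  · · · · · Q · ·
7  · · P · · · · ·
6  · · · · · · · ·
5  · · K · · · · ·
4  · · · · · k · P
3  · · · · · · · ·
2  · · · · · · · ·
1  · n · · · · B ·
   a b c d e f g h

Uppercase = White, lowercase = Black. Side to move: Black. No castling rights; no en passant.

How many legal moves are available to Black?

4

Black to move; king on f4.
In check: yes, from the white queen on f8.
Legal moves: Ke5, Kg4, Ke4, Kg3.
Count: 4.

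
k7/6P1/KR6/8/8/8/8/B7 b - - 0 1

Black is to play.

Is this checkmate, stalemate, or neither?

Black to move; black king on a8.
In check: no.
King squares — a7: attacked by Ka6; b7: attacked by Ka6; b8: attacked by Rb6.
Legal moves for Black: none.
Not in check and no legal moves → stalemate.

stalemate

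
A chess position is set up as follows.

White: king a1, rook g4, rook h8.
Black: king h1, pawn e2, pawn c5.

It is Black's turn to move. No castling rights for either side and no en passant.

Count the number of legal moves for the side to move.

0

Black to move; king on h1.
In check: yes, from the white rook on h8.
Legal moves: none.
Count: 0.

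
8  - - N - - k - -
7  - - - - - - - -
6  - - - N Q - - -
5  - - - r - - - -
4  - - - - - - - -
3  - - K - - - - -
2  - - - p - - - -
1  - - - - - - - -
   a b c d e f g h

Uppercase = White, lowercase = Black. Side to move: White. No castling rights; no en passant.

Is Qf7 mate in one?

yes

After Qf7: black king on f8; in check: yes, from the white queen on f7.
King squares — e7: attacked by Qf7; f7: attacked by Nd6; g7: attacked by Qf7; e8: attacked by Nd6; g8: attacked by Qf7.
Black has no legal moves → checkmate.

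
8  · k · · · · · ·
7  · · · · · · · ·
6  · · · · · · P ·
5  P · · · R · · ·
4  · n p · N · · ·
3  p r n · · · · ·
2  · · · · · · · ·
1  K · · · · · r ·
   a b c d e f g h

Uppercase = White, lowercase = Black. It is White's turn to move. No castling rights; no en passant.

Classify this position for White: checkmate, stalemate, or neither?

White to move; white king on a1.
In check: yes, from the black rook on g1.
King squares — b1: attacked by Rg1; a2: attacked by Nc3; b2: attacked by Pa3.
Legal moves for White: none.
In check with no legal moves → checkmate.

checkmate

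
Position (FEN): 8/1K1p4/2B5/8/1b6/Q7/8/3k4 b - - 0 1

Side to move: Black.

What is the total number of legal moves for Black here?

Black to move; king on d1.
In check: no.
Legal moves: Bf8, Be7, Bd6, Bc5, Ba5, Bc3, Bxa3, Bd2, Be1, Ke2, Kd2, Kc2, Ke1, dxc6, d6, d5.
Count: 16.

16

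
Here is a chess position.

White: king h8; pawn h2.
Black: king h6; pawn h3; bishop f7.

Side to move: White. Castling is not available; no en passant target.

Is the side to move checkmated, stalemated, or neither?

White to move; white king on h8.
In check: no.
King squares — g7: attacked by Kh6; h7: attacked by Kh6; g8: attacked by Bf7.
Legal moves for White: none.
Not in check and no legal moves → stalemate.

stalemate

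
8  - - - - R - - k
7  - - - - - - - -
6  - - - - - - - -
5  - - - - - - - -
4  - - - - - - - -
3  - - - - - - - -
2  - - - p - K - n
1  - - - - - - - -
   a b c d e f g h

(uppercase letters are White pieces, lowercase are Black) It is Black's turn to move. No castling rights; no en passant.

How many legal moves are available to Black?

2

Black to move; king on h8.
In check: yes, from the white rook on e8.
Legal moves: Kh7, Kg7.
Count: 2.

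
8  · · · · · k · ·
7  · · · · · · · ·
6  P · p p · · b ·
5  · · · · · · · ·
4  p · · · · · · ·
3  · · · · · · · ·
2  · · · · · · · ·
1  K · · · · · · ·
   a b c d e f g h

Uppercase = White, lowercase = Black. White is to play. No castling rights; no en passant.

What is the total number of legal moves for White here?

White to move; king on a1.
In check: no.
Legal moves: Kb2, Ka2, a7.
Count: 3.

3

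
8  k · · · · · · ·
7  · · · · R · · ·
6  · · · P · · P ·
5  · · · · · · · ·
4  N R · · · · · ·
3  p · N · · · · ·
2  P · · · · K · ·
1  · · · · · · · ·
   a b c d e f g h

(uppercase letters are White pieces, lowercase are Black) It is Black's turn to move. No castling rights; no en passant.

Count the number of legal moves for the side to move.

Black to move; king on a8.
In check: no.
Legal moves: none.
Count: 0.

0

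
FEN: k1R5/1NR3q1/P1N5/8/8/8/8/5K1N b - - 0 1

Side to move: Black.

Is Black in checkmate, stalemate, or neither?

checkmate

Black to move; black king on a8.
In check: yes, from the white rook on c8.
King squares — a7: attacked by Nc6; b7: attacked by Pa6; b8: attacked by Nc6.
Legal moves for Black: none.
In check with no legal moves → checkmate.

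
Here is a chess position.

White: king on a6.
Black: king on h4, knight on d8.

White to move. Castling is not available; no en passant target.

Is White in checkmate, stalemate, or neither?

White to move; white king on a6.
In check: no.
Legal moves for White: Ka7, Kb6, Kb5, Ka5.
White has 4 legal moves and is not in check → neither.

neither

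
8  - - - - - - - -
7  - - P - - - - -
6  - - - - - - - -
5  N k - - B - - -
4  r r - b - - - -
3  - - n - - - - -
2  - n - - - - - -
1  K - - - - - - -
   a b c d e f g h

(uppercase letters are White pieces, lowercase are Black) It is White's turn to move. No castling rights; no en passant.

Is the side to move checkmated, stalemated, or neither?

checkmate

White to move; white king on a1.
In check: yes, from the black rook on a4.
King squares — b1: attacked by Nc3; a2: attacked by Nc3; b2: attacked by Rb4.
Legal moves for White: none.
In check with no legal moves → checkmate.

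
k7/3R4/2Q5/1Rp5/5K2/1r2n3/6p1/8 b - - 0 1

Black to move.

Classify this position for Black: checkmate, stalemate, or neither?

checkmate

Black to move; black king on a8.
In check: yes, from the white queen on c6.
King squares — a7: attacked by Rd7; b7: attacked by Rb5; b8: attacked by Rb5.
Legal moves for Black: none.
In check with no legal moves → checkmate.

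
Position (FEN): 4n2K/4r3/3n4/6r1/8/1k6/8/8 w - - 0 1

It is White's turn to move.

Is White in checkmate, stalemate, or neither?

stalemate

White to move; white king on h8.
In check: no.
King squares — g7: attacked by Rg5; h7: attacked by Re7; g8: attacked by Rg5.
Legal moves for White: none.
Not in check and no legal moves → stalemate.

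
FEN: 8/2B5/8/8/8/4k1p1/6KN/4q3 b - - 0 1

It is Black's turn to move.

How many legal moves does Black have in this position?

Black to move; king on e3.
In check: no.
Legal moves: Ke4, Kd4, Kd3, Ke2, Kd2, Qa5, Qb4, Qc3, Qf2+, Qe2+, Qd2+, Qh1+, Qg1+, Qf1+, Qd1, Qc1, Qb1, Qa1, gxh2.
Count: 19.

19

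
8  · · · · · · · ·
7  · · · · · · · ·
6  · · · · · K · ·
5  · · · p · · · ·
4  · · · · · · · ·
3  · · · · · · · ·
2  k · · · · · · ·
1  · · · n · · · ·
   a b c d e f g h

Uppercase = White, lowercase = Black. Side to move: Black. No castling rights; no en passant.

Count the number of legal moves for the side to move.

10

Black to move; king on a2.
In check: no.
Legal moves: Kb3, Ka3, Kb2, Kb1, Ka1, Ne3, Nc3, Nf2, Nb2, d4.
Count: 10.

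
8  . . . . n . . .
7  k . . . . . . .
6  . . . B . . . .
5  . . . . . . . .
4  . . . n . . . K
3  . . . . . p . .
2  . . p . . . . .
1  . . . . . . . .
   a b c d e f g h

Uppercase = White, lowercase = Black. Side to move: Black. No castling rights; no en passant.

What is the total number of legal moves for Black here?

19

Black to move; king on a7.
In check: no.
Legal moves: Ng7, Nc7, Nf6, Nxd6, Ka8, Kb7, Kb6, Ka6, Ne6, Nc6, Nf5+, Nb5, Nb3, Ne2, f2, c1=Q, c1=R, c1=B, c1=N.
Count: 19.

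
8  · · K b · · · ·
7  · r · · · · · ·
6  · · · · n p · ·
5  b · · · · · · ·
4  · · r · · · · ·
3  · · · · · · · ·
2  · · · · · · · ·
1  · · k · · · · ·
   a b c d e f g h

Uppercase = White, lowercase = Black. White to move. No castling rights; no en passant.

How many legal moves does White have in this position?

White to move; king on c8.
In check: yes, from the black rook on c4.
Legal moves: Kxb7.
Count: 1.

1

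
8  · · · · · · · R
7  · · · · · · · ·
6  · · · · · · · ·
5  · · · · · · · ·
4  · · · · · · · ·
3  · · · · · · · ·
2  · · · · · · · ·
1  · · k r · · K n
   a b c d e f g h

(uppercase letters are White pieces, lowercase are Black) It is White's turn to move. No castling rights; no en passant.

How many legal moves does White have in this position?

2

White to move; king on g1.
In check: yes, from the black rook on d1.
Legal moves: Kh2, Kg2.
Count: 2.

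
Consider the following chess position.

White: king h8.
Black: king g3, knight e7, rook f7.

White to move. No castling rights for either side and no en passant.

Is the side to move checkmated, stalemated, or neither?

White to move; white king on h8.
In check: no.
King squares — g7: attacked by Rf7; h7: attacked by Rf7; g8: attacked by Ne7.
Legal moves for White: none.
Not in check and no legal moves → stalemate.

stalemate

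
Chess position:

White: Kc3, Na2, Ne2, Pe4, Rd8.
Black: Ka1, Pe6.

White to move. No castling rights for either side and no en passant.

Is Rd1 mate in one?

After Rd1: black king on a1; in check: yes, from the white rook on d1.
Black has 1 legal reply: Kxa2.
In check but a legal move exists → not checkmate.

no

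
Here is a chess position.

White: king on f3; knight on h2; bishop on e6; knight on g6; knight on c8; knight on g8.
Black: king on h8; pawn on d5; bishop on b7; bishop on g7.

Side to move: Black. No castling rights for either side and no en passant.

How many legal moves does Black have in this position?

Black to move; king on h8.
In check: yes, from the white knight on g6.
Legal moves: Kh7.
Count: 1.

1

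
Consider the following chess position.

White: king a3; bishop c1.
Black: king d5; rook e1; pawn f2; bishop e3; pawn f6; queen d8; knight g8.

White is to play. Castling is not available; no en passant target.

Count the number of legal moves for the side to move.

8

White to move; king on a3.
In check: no.
Legal moves: Kb4, Ka4, Kb3, Kb2, Ka2, Bxe3, Bd2, Bb2.
Count: 8.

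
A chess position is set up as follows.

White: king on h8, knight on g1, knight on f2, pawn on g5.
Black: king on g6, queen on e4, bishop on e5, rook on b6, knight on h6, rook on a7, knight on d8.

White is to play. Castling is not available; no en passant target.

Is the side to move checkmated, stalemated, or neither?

White to move; white king on h8.
In check: yes, from the black bishop on e5.
King squares — g7: attacked by Be5; h7: attacked by Kg6; g8: attacked by Nh6.
Legal moves for White: none.
In check with no legal moves → checkmate.

checkmate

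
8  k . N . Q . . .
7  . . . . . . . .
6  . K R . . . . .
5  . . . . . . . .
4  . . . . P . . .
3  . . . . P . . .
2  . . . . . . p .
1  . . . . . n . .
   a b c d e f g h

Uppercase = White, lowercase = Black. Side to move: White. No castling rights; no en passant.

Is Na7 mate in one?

After Na7: black king on a8; in check: yes, from the white queen on e8.
King squares — a7: attacked by Kb6; b7: attacked by Kb6; b8: attacked by Qe8.
Black has no legal moves → checkmate.

yes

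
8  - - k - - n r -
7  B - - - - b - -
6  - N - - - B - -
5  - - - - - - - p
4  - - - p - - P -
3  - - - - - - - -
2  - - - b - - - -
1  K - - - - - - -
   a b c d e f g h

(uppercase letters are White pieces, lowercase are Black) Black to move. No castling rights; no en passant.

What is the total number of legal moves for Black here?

2

Black to move; king on c8.
In check: yes, from the white knight on b6.
Legal moves: Kc7, Kb7.
Count: 2.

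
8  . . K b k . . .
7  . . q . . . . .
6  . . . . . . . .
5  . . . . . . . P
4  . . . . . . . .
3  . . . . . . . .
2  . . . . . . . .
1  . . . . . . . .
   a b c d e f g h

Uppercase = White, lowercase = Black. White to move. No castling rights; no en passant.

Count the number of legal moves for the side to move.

White to move; king on c8.
In check: yes, from the black queen on c7.
Legal moves: none.
Count: 0.

0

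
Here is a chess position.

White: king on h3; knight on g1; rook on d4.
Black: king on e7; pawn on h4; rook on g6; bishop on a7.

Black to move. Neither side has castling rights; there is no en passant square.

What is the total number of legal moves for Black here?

23

Black to move; king on e7.
In check: no.
Legal moves: Kf8, Ke8, Kf7, Kf6, Ke6, Bb8, Bb6, Bc5, Bxd4, Rg8, Rg7, Rh6, Rf6, Re6, Rd6, Rc6, Rb6, Ra6, Rg5, Rg4, Rg3+, Rg2, Rxg1.
Count: 23.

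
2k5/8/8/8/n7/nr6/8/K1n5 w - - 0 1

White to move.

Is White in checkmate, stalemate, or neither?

stalemate

White to move; white king on a1.
In check: no.
King squares — b1: attacked by Na3; a2: attacked by Nc1; b2: attacked by Rb3.
Legal moves for White: none.
Not in check and no legal moves → stalemate.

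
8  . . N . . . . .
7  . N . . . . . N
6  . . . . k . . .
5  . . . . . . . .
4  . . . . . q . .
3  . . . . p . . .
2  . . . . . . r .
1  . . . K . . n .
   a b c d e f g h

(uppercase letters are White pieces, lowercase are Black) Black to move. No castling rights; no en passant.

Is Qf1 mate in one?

yes

After Qf1: white king on d1; in check: yes, from the black queen on f1.
King squares — c1: attacked by Qf1; e1: attacked by Qf1; c2: attacked by Rg2; d2: attacked by Rg2; e2: attacked by Qf1.
White has no legal moves → checkmate.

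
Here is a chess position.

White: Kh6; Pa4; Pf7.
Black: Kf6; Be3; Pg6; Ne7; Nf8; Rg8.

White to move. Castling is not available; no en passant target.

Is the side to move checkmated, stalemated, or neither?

White to move; white king on h6.
In check: yes, from the black bishop on e3.
King squares — g5: attacked by Be3; h5: attacked by Pg6; g6: attacked by Kf6; g7: attacked by Kf6; h7: attacked by Nf8.
Legal moves for White: none.
In check with no legal moves → checkmate.

checkmate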